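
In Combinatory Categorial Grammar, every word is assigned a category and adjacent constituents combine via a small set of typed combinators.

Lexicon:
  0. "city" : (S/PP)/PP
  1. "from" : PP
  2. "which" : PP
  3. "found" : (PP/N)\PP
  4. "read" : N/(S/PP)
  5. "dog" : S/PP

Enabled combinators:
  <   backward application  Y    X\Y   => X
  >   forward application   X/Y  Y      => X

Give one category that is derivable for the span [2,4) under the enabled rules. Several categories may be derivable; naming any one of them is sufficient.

[0,6] S   >
  [0,2] S/PP   >
    [0,1] "city" : (S/PP)/PP
    [1,2] "from" : PP
  [2,6] PP   >
    [2,4] PP/N   <
      [2,3] "which" : PP
      [3,4] "found" : (PP/N)\PP
    [4,6] N   >
      [4,5] "read" : N/(S/PP)
      [5,6] "dog" : S/PP

PP/N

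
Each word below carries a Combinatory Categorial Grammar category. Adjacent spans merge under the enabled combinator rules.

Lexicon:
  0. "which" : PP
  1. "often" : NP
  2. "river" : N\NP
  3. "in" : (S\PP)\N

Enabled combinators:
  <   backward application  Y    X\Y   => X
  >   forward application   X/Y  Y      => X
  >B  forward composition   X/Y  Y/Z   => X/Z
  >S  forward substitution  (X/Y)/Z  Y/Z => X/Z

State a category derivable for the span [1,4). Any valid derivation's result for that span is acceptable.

[0,4] S   <
  [0,1] "which" : PP
  [1,4] S\PP   <
    [1,3] N   <
      [1,2] "often" : NP
      [2,3] "river" : N\NP
    [3,4] "in" : (S\PP)\N

S\PP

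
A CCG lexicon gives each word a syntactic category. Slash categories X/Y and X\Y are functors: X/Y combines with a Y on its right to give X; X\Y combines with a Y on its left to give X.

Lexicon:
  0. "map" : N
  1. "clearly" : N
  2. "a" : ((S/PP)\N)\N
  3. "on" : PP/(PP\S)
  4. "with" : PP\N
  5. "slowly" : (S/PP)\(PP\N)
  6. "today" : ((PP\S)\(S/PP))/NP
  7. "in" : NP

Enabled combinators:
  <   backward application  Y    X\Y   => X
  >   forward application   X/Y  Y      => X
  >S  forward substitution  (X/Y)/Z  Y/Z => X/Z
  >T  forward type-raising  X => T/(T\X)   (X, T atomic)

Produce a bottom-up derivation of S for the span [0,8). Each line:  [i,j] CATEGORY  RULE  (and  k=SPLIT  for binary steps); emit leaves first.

[0,1] N  lex  "map"
[1,2] N  lex  "clearly"
[2,3] ((S/PP)\N)\N  lex  "a"
[1,3] (S/PP)\N  <  k=2
[0,3] S/PP  <  k=1
[3,4] PP/(PP\S)  lex  "on"
[4,5] PP\N  lex  "with"
[5,6] (S/PP)\(PP\N)  lex  "slowly"
[4,6] S/PP  <  k=5
[6,7] ((PP\S)\(S/PP))/NP  lex  "today"
[7,8] NP  lex  "in"
[6,8] (PP\S)\(S/PP)  >  k=7
[4,8] PP\S  <  k=6
[3,8] PP  >  k=4
[0,8] S  >  k=3

[0,8] S   >
  [0,3] S/PP   <
    [0,1] "map" : N
    [1,3] (S/PP)\N   <
      [1,2] "clearly" : N
      [2,3] "a" : ((S/PP)\N)\N
  [3,8] PP   >
    [3,4] "on" : PP/(PP\S)
    [4,8] PP\S   <
      [4,6] S/PP   <
        [4,5] "with" : PP\N
        [5,6] "slowly" : (S/PP)\(PP\N)
      [6,8] (PP\S)\(S/PP)   >
        [6,7] "today" : ((PP\S)\(S/PP))/NP
        [7,8] "in" : NP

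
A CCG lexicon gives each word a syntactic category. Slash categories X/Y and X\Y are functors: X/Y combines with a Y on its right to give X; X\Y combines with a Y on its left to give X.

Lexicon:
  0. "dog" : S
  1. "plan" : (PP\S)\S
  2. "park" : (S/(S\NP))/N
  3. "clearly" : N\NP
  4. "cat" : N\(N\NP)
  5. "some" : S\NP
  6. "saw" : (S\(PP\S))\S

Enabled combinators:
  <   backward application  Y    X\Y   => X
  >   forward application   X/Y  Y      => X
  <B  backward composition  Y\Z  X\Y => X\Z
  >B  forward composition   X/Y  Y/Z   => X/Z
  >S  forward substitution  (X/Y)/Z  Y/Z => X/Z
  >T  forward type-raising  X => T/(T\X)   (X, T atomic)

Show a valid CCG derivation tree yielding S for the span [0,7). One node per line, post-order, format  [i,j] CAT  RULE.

[0,1] S  lex  "dog"
[1,2] (PP\S)\S  lex  "plan"
[0,2] PP\S  <  k=1
[2,3] (S/(S\NP))/N  lex  "park"
[3,4] N\NP  lex  "clearly"
[4,5] N\(N\NP)  lex  "cat"
[3,5] N  <  k=4
[2,5] S/(S\NP)  >  k=3
[5,6] S\NP  lex  "some"
[2,6] S  >  k=5
[6,7] (S\(PP\S))\S  lex  "saw"
[2,7] S\(PP\S)  <  k=6
[0,7] S  <  k=2

[0,7] S   <
  [0,2] PP\S   <
    [0,1] "dog" : S
    [1,2] "plan" : (PP\S)\S
  [2,7] S\(PP\S)   <
    [2,6] S   >
      [2,5] S/(S\NP)   >
        [2,3] "park" : (S/(S\NP))/N
        [3,5] N   <
          [3,4] "clearly" : N\NP
          [4,5] "cat" : N\(N\NP)
      [5,6] "some" : S\NP
    [6,7] "saw" : (S\(PP\S))\S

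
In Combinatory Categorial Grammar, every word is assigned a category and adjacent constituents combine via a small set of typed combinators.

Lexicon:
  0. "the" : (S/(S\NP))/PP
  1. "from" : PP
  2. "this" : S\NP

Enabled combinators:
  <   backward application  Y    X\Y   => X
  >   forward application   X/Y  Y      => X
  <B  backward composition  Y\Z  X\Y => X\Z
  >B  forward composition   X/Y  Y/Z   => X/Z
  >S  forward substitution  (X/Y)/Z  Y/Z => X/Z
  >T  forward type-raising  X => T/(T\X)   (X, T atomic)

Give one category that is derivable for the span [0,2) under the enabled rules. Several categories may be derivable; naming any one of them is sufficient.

[0,3] S   >
  [0,2] S/(S\NP)   >
    [0,1] "the" : (S/(S\NP))/PP
    [1,2] "from" : PP
  [2,3] "this" : S\NP

S/(S\NP)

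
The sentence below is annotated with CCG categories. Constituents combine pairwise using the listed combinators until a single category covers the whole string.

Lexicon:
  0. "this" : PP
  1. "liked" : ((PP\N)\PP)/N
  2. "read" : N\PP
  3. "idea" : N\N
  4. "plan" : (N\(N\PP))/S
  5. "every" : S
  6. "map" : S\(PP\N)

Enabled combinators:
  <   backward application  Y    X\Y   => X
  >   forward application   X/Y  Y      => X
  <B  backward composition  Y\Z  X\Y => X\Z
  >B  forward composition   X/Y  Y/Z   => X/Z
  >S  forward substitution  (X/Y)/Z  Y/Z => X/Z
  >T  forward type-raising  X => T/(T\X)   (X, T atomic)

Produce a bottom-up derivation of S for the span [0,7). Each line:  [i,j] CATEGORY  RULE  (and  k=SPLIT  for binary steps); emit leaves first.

[0,7] S   <
  [0,1] "this" : PP
  [1,7] S\PP   <B
    [1,6] (PP\N)\PP   >
      [1,2] "liked" : ((PP\N)\PP)/N
      [2,6] N   <
        [2,4] N\PP   <B
          [2,3] "read" : N\PP
          [3,4] "idea" : N\N
        [4,6] N\(N\PP)   >
          [4,5] "plan" : (N\(N\PP))/S
          [5,6] "every" : S
    [6,7] "map" : S\(PP\N)

[0,1] PP  lex  "this"
[1,2] ((PP\N)\PP)/N  lex  "liked"
[2,3] N\PP  lex  "read"
[3,4] N\N  lex  "idea"
[2,4] N\PP  <B  k=3
[4,5] (N\(N\PP))/S  lex  "plan"
[5,6] S  lex  "every"
[4,6] N\(N\PP)  >  k=5
[2,6] N  <  k=4
[1,6] (PP\N)\PP  >  k=2
[6,7] S\(PP\N)  lex  "map"
[1,7] S\PP  <B  k=6
[0,7] S  <  k=1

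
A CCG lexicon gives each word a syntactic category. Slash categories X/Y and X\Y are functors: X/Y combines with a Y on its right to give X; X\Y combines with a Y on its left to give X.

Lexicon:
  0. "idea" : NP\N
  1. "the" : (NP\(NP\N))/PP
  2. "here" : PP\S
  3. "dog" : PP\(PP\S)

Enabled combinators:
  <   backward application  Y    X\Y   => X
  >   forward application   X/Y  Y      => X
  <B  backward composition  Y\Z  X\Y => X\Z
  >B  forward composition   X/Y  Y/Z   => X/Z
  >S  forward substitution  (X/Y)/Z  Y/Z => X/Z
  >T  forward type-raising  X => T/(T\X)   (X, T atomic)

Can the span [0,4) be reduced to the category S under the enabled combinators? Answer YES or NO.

NP\N (NP\(NP\N))/PP PP\S PP\(PP\S)
CKY chart[0,4] = {N/(N\NP), NP, NP/(NP\NP), PP/(PP\NP), S/(S\NP)}; S ∉ chart

NO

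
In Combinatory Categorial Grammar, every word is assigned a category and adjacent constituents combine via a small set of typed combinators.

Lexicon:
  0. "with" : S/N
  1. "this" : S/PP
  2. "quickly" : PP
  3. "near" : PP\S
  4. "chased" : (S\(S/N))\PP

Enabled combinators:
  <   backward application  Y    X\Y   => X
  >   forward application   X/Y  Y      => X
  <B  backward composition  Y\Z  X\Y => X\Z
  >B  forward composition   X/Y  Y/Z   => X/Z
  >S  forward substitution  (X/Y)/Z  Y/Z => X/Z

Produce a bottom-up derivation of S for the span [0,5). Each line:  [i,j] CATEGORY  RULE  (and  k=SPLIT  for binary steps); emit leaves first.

[0,1] S/N  lex  "with"
[1,2] S/PP  lex  "this"
[2,3] PP  lex  "quickly"
[1,3] S  >  k=2
[3,4] PP\S  lex  "near"
[1,4] PP  <  k=3
[4,5] (S\(S/N))\PP  lex  "chased"
[1,5] S\(S/N)  <  k=4
[0,5] S  <  k=1

[0,5] S   <
  [0,1] "with" : S/N
  [1,5] S\(S/N)   <
    [1,4] PP   <
      [1,3] S   >
        [1,2] "this" : S/PP
        [2,3] "quickly" : PP
      [3,4] "near" : PP\S
    [4,5] "chased" : (S\(S/N))\PP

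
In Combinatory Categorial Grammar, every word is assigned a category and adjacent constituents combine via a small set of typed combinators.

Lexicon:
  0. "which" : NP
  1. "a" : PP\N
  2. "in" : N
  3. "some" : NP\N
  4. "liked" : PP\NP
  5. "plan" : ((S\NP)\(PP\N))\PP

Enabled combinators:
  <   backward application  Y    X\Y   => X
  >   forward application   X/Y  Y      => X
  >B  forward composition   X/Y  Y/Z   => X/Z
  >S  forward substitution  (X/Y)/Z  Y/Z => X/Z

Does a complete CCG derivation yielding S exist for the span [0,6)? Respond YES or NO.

[0,6] S   <
  [0,1] "which" : NP
  [1,6] S\NP   <
    [1,2] "a" : PP\N
    [2,6] (S\NP)\(PP\N)   <
      [2,5] PP   <
        [2,4] NP   <
          [2,3] "in" : N
          [3,4] "some" : NP\N
        [4,5] "liked" : PP\NP
      [5,6] "plan" : ((S\NP)\(PP\N))\PP

YES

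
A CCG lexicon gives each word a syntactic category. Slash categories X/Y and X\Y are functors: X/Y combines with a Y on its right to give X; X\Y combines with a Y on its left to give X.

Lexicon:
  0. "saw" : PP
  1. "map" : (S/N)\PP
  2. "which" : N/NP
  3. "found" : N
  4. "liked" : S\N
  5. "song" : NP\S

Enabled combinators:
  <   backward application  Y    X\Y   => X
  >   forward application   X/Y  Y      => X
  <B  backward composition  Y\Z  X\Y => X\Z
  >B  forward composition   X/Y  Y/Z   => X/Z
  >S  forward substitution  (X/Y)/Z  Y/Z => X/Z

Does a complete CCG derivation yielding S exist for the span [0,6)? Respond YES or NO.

YES

[0,6] S   >
  [0,2] S/N   <
    [0,1] "saw" : PP
    [1,2] "map" : (S/N)\PP
  [2,6] N   >
    [2,3] "which" : N/NP
    [3,6] NP   <
      [3,4] "found" : N
      [4,6] NP\N   <B
        [4,5] "liked" : S\N
        [5,6] "song" : NP\S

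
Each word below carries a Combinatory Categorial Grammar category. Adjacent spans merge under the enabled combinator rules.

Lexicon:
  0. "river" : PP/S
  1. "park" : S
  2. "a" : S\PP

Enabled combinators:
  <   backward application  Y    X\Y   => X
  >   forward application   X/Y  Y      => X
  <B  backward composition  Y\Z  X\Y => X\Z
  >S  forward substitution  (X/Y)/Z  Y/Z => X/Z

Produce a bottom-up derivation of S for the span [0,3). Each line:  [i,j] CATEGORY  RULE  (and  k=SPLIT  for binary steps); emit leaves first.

[0,3] S   <
  [0,2] PP   >
    [0,1] "river" : PP/S
    [1,2] "park" : S
  [2,3] "a" : S\PP

[0,1] PP/S  lex  "river"
[1,2] S  lex  "park"
[0,2] PP  >  k=1
[2,3] S\PP  lex  "a"
[0,3] S  <  k=2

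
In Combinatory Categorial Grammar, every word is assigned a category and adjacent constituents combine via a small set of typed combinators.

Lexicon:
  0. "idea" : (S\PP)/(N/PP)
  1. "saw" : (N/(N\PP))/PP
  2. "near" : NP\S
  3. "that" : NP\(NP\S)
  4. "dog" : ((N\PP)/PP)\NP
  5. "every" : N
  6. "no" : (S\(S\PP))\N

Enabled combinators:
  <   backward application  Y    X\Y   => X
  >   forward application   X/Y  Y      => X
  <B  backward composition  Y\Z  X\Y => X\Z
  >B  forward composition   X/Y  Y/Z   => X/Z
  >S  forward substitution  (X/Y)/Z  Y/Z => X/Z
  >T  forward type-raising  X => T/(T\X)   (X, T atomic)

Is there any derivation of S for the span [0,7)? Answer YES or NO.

YES

[0,7] S   <
  [0,5] S\PP   >
    [0,1] "idea" : (S\PP)/(N/PP)
    [1,5] N/PP   >S
      [1,2] "saw" : (N/(N\PP))/PP
      [2,5] (N\PP)/PP   <
        [2,4] NP   <
          [2,3] "near" : NP\S
          [3,4] "that" : NP\(NP\S)
        [4,5] "dog" : ((N\PP)/PP)\NP
  [5,7] S\(S\PP)   <
    [5,6] "every" : N
    [6,7] "no" : (S\(S\PP))\N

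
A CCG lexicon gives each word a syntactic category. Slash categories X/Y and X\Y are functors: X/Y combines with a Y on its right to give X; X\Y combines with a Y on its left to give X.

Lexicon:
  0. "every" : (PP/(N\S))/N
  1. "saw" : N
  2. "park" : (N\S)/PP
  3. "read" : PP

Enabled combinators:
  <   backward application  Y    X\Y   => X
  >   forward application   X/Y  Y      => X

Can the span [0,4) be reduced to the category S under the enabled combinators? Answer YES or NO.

(PP/(N\S))/N N (N\S)/PP PP
CKY chart[0,4] = {PP}; S ∉ chart

NO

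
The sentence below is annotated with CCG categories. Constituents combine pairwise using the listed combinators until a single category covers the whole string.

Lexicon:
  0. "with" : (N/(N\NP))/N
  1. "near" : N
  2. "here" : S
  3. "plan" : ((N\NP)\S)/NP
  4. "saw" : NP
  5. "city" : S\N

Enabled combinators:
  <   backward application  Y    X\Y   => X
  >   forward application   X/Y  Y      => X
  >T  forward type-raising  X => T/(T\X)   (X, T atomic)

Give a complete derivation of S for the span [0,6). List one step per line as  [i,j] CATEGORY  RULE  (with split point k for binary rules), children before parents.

[0,6] S   <
  [0,5] N   >
    [0,2] N/(N\NP)   >
      [0,1] "with" : (N/(N\NP))/N
      [1,2] "near" : N
    [2,5] N\NP   <
      [2,3] "here" : S
      [3,5] (N\NP)\S   >
        [3,4] "plan" : ((N\NP)\S)/NP
        [4,5] "saw" : NP
  [5,6] "city" : S\N

[0,1] (N/(N\NP))/N  lex  "with"
[1,2] N  lex  "near"
[0,2] N/(N\NP)  >  k=1
[2,3] S  lex  "here"
[3,4] ((N\NP)\S)/NP  lex  "plan"
[4,5] NP  lex  "saw"
[3,5] (N\NP)\S  >  k=4
[2,5] N\NP  <  k=3
[0,5] N  >  k=2
[5,6] S\N  lex  "city"
[0,6] S  <  k=5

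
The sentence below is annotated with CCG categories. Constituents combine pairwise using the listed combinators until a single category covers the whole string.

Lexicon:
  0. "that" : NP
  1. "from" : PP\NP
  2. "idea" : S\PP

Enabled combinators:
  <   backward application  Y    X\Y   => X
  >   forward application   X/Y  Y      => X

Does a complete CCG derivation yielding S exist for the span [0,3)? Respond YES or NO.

YES

[0,3] S   <
  [0,2] PP   <
    [0,1] "that" : NP
    [1,2] "from" : PP\NP
  [2,3] "idea" : S\PP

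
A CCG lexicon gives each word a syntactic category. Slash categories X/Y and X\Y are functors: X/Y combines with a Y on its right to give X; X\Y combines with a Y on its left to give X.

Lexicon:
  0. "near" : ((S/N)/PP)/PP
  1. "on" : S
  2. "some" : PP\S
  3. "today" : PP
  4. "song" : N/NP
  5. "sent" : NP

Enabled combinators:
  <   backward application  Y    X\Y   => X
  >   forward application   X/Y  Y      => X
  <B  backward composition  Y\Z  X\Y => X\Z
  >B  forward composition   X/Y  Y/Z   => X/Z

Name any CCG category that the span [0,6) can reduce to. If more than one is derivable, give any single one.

S

[0,6] S   >
  [0,4] S/N   >
    [0,3] (S/N)/PP   >
      [0,1] "near" : ((S/N)/PP)/PP
      [1,3] PP   <
        [1,2] "on" : S
        [2,3] "some" : PP\S
    [3,4] "today" : PP
  [4,6] N   >
    [4,5] "song" : N/NP
    [5,6] "sent" : NP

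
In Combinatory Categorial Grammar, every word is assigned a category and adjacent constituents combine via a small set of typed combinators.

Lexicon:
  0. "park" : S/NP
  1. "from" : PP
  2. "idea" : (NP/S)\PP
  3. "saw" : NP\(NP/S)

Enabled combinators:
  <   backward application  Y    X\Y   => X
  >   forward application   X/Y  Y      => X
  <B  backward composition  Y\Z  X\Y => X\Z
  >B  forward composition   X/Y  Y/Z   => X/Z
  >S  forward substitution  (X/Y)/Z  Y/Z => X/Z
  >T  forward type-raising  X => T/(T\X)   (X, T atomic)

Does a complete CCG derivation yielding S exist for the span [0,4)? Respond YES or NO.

[0,4] S   >
  [0,1] "park" : S/NP
  [1,4] NP   >
    [1,2] NP/(NP\PP)   >T
      [1,2] "from" : PP
    [2,4] NP\PP   <B
      [2,3] "idea" : (NP/S)\PP
      [3,4] "saw" : NP\(NP/S)

YES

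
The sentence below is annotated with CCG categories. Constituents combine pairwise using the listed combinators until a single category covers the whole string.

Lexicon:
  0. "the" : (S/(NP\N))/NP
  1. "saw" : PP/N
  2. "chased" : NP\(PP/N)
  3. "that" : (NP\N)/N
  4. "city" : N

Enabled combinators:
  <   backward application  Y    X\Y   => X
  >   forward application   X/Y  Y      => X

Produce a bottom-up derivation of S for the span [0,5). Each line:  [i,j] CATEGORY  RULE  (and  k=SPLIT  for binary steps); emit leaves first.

[0,1] (S/(NP\N))/NP  lex  "the"
[1,2] PP/N  lex  "saw"
[2,3] NP\(PP/N)  lex  "chased"
[1,3] NP  <  k=2
[0,3] S/(NP\N)  >  k=1
[3,4] (NP\N)/N  lex  "that"
[4,5] N  lex  "city"
[3,5] NP\N  >  k=4
[0,5] S  >  k=3

[0,5] S   >
  [0,3] S/(NP\N)   >
    [0,1] "the" : (S/(NP\N))/NP
    [1,3] NP   <
      [1,2] "saw" : PP/N
      [2,3] "chased" : NP\(PP/N)
  [3,5] NP\N   >
    [3,4] "that" : (NP\N)/N
    [4,5] "city" : N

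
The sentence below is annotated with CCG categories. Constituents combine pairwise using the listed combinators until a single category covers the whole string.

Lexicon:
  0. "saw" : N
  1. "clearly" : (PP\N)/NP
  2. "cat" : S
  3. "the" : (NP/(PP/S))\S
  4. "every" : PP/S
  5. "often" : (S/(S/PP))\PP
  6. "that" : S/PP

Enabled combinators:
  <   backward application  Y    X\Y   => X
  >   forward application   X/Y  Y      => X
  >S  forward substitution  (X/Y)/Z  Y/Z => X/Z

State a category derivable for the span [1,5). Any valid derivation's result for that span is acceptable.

[0,7] S   >
  [0,6] S/(S/PP)   <
    [0,5] PP   <
      [0,1] "saw" : N
      [1,5] PP\N   >
        [1,2] "clearly" : (PP\N)/NP
        [2,5] NP   >
          [2,4] NP/(PP/S)   <
            [2,3] "cat" : S
            [3,4] "the" : (NP/(PP/S))\S
          [4,5] "every" : PP/S
    [5,6] "often" : (S/(S/PP))\PP
  [6,7] "that" : S/PP

PP\N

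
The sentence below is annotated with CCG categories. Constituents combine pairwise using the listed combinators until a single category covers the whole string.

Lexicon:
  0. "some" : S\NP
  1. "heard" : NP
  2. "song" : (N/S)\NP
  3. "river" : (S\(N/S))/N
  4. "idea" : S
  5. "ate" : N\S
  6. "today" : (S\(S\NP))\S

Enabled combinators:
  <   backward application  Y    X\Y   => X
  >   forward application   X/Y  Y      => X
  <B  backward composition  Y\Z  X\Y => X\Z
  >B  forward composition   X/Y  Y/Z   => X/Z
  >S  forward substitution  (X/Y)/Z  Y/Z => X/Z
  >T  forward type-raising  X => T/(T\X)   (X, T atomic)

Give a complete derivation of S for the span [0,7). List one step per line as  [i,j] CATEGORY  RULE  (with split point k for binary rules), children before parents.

[0,7] S   <
  [0,1] "some" : S\NP
  [1,7] S\(S\NP)   <
    [1,6] S   >
      [1,2] S/(S\NP)   >T
        [1,2] "heard" : NP
      [2,6] S\NP   <B
        [2,3] "song" : (N/S)\NP
        [3,6] S\(N/S)   >
          [3,4] "river" : (S\(N/S))/N
          [4,6] N   >
            [4,5] N/(N\S)   >T
              [4,5] "idea" : S
            [5,6] "ate" : N\S
    [6,7] "today" : (S\(S\NP))\S

[0,1] S\NP  lex  "some"
[1,2] NP  lex  "heard"
[1,2] S/(S\NP)  >T
[2,3] (N/S)\NP  lex  "song"
[3,4] (S\(N/S))/N  lex  "river"
[4,5] S  lex  "idea"
[4,5] N/(N\S)  >T
[5,6] N\S  lex  "ate"
[4,6] N  >  k=5
[3,6] S\(N/S)  >  k=4
[2,6] S\NP  <B  k=3
[1,6] S  >  k=2
[6,7] (S\(S\NP))\S  lex  "today"
[1,7] S\(S\NP)  <  k=6
[0,7] S  <  k=1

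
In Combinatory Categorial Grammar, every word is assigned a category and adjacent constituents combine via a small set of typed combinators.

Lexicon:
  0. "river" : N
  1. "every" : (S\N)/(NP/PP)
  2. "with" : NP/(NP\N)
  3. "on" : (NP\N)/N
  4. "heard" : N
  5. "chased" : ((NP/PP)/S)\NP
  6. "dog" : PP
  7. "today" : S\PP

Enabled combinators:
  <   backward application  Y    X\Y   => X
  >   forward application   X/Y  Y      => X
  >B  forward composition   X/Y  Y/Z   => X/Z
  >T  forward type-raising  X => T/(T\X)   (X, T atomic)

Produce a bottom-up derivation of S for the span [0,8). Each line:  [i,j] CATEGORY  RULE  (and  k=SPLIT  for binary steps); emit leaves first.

[0,8] S   <
  [0,1] "river" : N
  [1,8] S\N   >
    [1,2] "every" : (S\N)/(NP/PP)
    [2,8] NP/PP   >
      [2,6] (NP/PP)/S   <
        [2,5] NP   >
          [2,3] "with" : NP/(NP\N)
          [3,5] NP\N   >
            [3,4] "on" : (NP\N)/N
            [4,5] "heard" : N
        [5,6] "chased" : ((NP/PP)/S)\NP
      [6,8] S   >
        [6,7] S/(S\PP)   >T
          [6,7] "dog" : PP
        [7,8] "today" : S\PP

[0,1] N  lex  "river"
[1,2] (S\N)/(NP/PP)  lex  "every"
[2,3] NP/(NP\N)  lex  "with"
[3,4] (NP\N)/N  lex  "on"
[4,5] N  lex  "heard"
[3,5] NP\N  >  k=4
[2,5] NP  >  k=3
[5,6] ((NP/PP)/S)\NP  lex  "chased"
[2,6] (NP/PP)/S  <  k=5
[6,7] PP  lex  "dog"
[6,7] S/(S\PP)  >T
[7,8] S\PP  lex  "today"
[6,8] S  >  k=7
[2,8] NP/PP  >  k=6
[1,8] S\N  >  k=2
[0,8] S  <  k=1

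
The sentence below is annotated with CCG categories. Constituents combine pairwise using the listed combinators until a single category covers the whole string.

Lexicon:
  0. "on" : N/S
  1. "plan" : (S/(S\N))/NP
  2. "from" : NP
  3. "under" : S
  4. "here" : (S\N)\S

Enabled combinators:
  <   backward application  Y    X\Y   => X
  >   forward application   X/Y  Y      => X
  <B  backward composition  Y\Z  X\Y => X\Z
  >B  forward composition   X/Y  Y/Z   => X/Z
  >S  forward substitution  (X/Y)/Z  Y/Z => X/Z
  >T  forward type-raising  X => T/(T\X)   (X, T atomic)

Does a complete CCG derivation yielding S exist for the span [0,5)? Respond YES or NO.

N/S (S/(S\N))/NP NP S (S\N)\S
CKY chart[0,5] = {N, N/(N\N), N/(S\S), NP/(NP\N), PP/(PP\N), S/(S\N)}; S ∉ chart

NO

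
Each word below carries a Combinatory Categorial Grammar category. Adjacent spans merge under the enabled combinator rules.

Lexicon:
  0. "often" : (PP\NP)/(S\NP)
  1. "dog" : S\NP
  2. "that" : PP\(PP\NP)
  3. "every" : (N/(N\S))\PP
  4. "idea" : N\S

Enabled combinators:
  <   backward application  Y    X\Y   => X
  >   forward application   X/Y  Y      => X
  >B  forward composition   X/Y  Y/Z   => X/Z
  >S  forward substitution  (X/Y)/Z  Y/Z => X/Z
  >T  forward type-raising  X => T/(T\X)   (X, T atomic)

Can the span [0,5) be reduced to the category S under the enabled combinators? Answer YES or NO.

(PP\NP)/(S\NP) S\NP PP\(PP\NP) (N/(N\S))\PP N\S
CKY chart[0,5] = {N, N/(N\N), NP/(NP\N), PP/(PP\N), S/(S\N)}; S ∉ chart

NO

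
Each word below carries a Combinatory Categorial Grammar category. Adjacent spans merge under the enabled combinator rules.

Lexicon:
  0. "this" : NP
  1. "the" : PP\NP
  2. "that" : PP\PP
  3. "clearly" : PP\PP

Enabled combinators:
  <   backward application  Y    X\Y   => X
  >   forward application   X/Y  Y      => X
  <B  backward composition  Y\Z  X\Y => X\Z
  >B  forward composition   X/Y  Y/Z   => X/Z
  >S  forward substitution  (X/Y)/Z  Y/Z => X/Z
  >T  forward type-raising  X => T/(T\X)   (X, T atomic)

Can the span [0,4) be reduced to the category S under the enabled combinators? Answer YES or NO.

NO

NP PP\NP PP\PP PP\PP
CKY chart[0,4] = {N/(N\PP), NP/(NP\PP), PP, PP/(PP\PP), S/(S\PP)}; S ∉ chart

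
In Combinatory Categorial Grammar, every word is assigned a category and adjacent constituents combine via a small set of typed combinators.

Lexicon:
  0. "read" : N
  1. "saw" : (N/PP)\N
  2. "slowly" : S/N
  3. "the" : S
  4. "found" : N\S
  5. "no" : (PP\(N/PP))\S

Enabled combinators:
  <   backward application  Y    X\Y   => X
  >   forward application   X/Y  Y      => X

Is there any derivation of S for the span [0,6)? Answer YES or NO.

N (N/PP)\N S/N S N\S (PP\(N/PP))\S
CKY chart[0,6] = {PP}; S ∉ chart

NO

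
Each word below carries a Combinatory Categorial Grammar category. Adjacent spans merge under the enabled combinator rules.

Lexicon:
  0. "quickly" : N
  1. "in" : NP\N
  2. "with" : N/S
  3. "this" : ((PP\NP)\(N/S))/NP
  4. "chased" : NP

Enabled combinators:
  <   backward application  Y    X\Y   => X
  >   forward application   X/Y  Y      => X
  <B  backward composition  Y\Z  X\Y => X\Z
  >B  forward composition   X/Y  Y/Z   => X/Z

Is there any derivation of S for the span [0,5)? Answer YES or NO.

NO

N NP\N N/S ((PP\NP)\(N/S))/NP NP
CKY chart[0,5] = {PP}; S ∉ chart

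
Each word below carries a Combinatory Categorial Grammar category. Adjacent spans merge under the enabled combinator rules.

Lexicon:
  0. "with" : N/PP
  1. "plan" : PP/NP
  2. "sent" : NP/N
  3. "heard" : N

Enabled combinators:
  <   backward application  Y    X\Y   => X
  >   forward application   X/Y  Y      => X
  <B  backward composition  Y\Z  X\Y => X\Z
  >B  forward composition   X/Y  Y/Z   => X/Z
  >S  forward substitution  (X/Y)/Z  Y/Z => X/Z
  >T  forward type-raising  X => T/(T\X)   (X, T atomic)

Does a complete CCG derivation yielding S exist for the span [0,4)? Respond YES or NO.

NO

N/PP PP/NP NP/N N
CKY chart[0,4] = {N, N/(NP\NP), N/(N\N), N/(PP\PP), NP/(NP\N), PP/(PP\N), S/(S\N)}; S ∉ chart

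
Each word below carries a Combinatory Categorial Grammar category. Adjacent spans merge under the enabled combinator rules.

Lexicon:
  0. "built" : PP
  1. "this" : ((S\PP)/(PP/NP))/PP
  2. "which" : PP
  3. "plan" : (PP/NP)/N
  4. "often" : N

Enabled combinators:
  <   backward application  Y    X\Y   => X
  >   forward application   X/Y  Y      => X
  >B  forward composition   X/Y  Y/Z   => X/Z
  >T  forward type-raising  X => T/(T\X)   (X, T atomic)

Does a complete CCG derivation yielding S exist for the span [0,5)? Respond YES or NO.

[0,5] S   <
  [0,1] "built" : PP
  [1,5] S\PP   >
    [1,3] (S\PP)/(PP/NP)   >
      [1,2] "this" : ((S\PP)/(PP/NP))/PP
      [2,3] "which" : PP
    [3,5] PP/NP   >
      [3,4] "plan" : (PP/NP)/N
      [4,5] "often" : N

YES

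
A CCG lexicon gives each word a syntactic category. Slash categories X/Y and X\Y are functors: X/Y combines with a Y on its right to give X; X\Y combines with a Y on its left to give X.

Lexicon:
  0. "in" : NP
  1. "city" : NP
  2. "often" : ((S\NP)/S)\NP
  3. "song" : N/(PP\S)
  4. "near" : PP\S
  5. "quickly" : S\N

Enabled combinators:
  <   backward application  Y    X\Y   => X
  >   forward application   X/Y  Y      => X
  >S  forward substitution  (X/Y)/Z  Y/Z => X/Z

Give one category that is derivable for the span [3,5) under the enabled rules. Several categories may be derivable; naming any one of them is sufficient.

[0,6] S   <
  [0,1] "in" : NP
  [1,6] S\NP   >
    [1,3] (S\NP)/S   <
      [1,2] "city" : NP
      [2,3] "often" : ((S\NP)/S)\NP
    [3,6] S   <
      [3,5] N   >
        [3,4] "song" : N/(PP\S)
        [4,5] "near" : PP\S
      [5,6] "quickly" : S\N

N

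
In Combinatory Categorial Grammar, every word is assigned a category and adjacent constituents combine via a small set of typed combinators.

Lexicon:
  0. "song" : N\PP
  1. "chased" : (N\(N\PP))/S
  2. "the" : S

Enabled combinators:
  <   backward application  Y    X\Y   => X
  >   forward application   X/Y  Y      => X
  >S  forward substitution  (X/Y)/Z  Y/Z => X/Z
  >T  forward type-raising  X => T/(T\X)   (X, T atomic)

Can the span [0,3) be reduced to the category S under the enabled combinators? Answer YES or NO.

N\PP (N\(N\PP))/S S
CKY chart[0,3] = {N, N/(N\N), NP/(NP\N), PP/(PP\N), S/(S\N)}; S ∉ chart

NO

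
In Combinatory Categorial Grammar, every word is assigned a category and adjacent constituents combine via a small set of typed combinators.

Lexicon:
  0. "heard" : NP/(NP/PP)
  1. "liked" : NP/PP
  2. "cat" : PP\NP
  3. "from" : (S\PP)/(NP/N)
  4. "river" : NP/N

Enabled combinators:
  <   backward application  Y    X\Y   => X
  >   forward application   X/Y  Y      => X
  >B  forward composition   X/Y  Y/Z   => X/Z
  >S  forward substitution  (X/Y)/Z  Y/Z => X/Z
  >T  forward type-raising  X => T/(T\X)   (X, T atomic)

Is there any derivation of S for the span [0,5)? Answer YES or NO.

YES

[0,5] S   <
  [0,3] PP   <
    [0,2] NP   >
      [0,1] "heard" : NP/(NP/PP)
      [1,2] "liked" : NP/PP
    [2,3] "cat" : PP\NP
  [3,5] S\PP   >
    [3,4] "from" : (S\PP)/(NP/N)
    [4,5] "river" : NP/N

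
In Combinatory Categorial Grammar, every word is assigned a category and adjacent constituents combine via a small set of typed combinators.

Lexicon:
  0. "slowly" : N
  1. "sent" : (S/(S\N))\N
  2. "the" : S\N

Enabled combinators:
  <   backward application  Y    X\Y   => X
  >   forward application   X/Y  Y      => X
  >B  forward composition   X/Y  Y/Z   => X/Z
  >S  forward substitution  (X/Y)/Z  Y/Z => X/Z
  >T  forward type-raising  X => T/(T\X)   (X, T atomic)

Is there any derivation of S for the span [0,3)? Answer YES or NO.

YES

[0,3] S   >
  [0,2] S/(S\N)   <
    [0,1] "slowly" : N
    [1,2] "sent" : (S/(S\N))\N
  [2,3] "the" : S\N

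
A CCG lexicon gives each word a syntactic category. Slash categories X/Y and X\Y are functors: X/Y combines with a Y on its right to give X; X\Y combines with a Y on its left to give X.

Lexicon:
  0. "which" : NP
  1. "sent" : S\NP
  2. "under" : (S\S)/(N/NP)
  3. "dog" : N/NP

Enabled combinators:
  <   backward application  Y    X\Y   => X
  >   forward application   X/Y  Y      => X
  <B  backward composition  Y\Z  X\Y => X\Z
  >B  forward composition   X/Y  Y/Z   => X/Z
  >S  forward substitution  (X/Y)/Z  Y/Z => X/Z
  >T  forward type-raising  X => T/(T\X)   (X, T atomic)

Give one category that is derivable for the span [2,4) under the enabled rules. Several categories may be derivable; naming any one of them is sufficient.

[0,4] S   >
  [0,1] S/(S\NP)   >T
    [0,1] "which" : NP
  [1,4] S\NP   <B
    [1,2] "sent" : S\NP
    [2,4] S\S   >
      [2,3] "under" : (S\S)/(N/NP)
      [3,4] "dog" : N/NP

S\S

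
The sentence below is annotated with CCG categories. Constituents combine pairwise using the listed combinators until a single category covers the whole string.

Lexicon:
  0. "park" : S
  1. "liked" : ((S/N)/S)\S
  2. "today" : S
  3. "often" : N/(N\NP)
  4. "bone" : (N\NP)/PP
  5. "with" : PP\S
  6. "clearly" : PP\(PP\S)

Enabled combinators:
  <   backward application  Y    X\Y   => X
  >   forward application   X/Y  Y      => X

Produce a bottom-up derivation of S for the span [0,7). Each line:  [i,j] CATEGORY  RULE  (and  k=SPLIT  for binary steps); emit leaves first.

[0,1] S  lex  "park"
[1,2] ((S/N)/S)\S  lex  "liked"
[0,2] (S/N)/S  <  k=1
[2,3] S  lex  "today"
[0,3] S/N  >  k=2
[3,4] N/(N\NP)  lex  "often"
[4,5] (N\NP)/PP  lex  "bone"
[5,6] PP\S  lex  "with"
[6,7] PP\(PP\S)  lex  "clearly"
[5,7] PP  <  k=6
[4,7] N\NP  >  k=5
[3,7] N  >  k=4
[0,7] S  >  k=3

[0,7] S   >
  [0,3] S/N   >
    [0,2] (S/N)/S   <
      [0,1] "park" : S
      [1,2] "liked" : ((S/N)/S)\S
    [2,3] "today" : S
  [3,7] N   >
    [3,4] "often" : N/(N\NP)
    [4,7] N\NP   >
      [4,5] "bone" : (N\NP)/PP
      [5,7] PP   <
        [5,6] "with" : PP\S
        [6,7] "clearly" : PP\(PP\S)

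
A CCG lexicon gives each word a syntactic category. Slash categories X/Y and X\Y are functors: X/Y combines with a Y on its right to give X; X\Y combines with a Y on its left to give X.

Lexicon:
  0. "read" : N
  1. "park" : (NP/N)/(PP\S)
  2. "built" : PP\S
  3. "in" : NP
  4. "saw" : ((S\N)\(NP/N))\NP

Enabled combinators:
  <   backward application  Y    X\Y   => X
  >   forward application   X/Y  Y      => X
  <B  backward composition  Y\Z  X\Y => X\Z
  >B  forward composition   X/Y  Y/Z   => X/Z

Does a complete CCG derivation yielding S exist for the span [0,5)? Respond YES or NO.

YES

[0,5] S   <
  [0,1] "read" : N
  [1,5] S\N   <
    [1,3] NP/N   >
      [1,2] "park" : (NP/N)/(PP\S)
      [2,3] "built" : PP\S
    [3,5] (S\N)\(NP/N)   <
      [3,4] "in" : NP
      [4,5] "saw" : ((S\N)\(NP/N))\NP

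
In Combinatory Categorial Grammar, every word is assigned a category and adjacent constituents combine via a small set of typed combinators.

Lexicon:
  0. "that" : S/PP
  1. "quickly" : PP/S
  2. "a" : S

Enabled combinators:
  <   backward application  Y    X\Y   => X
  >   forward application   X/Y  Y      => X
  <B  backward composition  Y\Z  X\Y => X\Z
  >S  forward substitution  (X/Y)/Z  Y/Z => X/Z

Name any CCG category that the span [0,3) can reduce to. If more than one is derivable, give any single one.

[0,3] S   >
  [0,1] "that" : S/PP
  [1,3] PP   >
    [1,2] "quickly" : PP/S
    [2,3] "a" : S

S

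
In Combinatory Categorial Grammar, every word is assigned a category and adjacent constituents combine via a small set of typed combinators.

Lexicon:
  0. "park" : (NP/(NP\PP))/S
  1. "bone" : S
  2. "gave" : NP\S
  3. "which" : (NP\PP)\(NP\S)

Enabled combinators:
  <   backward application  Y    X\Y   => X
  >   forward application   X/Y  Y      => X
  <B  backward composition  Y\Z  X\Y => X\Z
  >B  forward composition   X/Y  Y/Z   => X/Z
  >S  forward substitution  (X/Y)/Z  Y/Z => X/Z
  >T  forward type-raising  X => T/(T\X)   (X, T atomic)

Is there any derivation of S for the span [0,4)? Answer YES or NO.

NO

(NP/(NP\PP))/S S NP\S (NP\PP)\(NP\S)
CKY chart[0,4] = {N/(N\NP), NP, NP/(NP\NP), PP/(PP\NP), S/(S\NP)}; S ∉ chart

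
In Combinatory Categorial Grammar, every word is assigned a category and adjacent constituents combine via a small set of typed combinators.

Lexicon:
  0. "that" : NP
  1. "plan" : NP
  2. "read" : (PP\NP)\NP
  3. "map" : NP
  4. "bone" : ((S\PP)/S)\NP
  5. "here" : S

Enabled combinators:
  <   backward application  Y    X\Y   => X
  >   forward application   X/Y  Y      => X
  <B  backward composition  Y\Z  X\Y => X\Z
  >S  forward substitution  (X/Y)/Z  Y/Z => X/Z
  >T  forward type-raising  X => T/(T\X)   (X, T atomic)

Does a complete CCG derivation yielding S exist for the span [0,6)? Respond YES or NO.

YES

[0,6] S   >
  [0,1] S/(S\NP)   >T
    [0,1] "that" : NP
  [1,6] S\NP   <B
    [1,3] PP\NP   <
      [1,2] "plan" : NP
      [2,3] "read" : (PP\NP)\NP
    [3,6] S\PP   >
      [3,5] (S\PP)/S   <
        [3,4] "map" : NP
        [4,5] "bone" : ((S\PP)/S)\NP
      [5,6] "here" : S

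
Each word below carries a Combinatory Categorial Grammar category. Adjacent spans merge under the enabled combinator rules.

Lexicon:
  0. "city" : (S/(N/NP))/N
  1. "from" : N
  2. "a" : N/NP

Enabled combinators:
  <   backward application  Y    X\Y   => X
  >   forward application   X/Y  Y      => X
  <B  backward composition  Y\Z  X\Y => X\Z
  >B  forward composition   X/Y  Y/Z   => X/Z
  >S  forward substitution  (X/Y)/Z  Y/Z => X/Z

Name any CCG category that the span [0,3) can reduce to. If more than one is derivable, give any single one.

[0,3] S   >
  [0,2] S/(N/NP)   >
    [0,1] "city" : (S/(N/NP))/N
    [1,2] "from" : N
  [2,3] "a" : N/NP

S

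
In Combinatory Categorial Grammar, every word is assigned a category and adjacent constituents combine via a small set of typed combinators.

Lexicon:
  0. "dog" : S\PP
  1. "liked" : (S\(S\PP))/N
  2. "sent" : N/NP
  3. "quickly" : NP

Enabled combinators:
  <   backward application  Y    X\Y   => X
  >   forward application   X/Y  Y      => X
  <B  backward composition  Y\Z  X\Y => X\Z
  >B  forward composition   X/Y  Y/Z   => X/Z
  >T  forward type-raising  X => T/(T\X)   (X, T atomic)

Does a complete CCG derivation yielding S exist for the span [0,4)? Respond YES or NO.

YES

[0,4] S   <
  [0,1] "dog" : S\PP
  [1,4] S\(S\PP)   >
    [1,2] "liked" : (S\(S\PP))/N
    [2,4] N   >
      [2,3] "sent" : N/NP
      [3,4] "quickly" : NP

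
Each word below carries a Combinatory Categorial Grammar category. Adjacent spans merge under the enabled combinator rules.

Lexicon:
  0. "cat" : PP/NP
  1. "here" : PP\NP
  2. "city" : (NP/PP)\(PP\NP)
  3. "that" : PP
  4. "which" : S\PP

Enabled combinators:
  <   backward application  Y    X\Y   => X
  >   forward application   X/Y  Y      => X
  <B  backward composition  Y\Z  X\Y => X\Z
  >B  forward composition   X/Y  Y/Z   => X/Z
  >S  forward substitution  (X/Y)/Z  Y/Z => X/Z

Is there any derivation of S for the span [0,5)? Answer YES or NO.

[0,5] S   <
  [0,4] PP   >
    [0,1] "cat" : PP/NP
    [1,4] NP   >
      [1,3] NP/PP   <
        [1,2] "here" : PP\NP
        [2,3] "city" : (NP/PP)\(PP\NP)
      [3,4] "that" : PP
  [4,5] "which" : S\PP

YES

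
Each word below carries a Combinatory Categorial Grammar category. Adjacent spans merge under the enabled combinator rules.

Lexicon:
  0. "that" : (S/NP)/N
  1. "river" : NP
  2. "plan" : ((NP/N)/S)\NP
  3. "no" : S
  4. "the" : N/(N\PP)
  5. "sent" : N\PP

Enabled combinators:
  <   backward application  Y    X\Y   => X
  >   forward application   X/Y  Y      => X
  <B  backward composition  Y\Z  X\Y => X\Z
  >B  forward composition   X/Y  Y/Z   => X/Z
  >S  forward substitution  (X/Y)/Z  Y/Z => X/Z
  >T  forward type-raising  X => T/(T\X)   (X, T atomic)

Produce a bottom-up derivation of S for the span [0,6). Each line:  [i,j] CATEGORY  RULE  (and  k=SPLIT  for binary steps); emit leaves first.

[0,6] S   >
  [0,4] S/N   >S
    [0,1] "that" : (S/NP)/N
    [1,4] NP/N   >
      [1,3] (NP/N)/S   <
        [1,2] "river" : NP
        [2,3] "plan" : ((NP/N)/S)\NP
      [3,4] "no" : S
  [4,6] N   >
    [4,5] "the" : N/(N\PP)
    [5,6] "sent" : N\PP

[0,1] (S/NP)/N  lex  "that"
[1,2] NP  lex  "river"
[2,3] ((NP/N)/S)\NP  lex  "plan"
[1,3] (NP/N)/S  <  k=2
[3,4] S  lex  "no"
[1,4] NP/N  >  k=3
[0,4] S/N  >S  k=1
[4,5] N/(N\PP)  lex  "the"
[5,6] N\PP  lex  "sent"
[4,6] N  >  k=5
[0,6] S  >  k=4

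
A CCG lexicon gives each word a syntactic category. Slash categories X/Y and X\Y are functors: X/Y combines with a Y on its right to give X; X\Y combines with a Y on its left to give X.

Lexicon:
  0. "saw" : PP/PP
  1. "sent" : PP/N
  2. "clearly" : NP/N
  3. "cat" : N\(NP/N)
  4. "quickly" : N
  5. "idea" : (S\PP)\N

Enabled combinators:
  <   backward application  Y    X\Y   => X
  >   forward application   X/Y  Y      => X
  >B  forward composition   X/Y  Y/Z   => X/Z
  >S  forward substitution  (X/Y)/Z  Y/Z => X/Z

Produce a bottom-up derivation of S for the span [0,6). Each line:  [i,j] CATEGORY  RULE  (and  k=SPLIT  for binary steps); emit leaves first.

[0,1] PP/PP  lex  "saw"
[1,2] PP/N  lex  "sent"
[0,2] PP/N  >B  k=1
[2,3] NP/N  lex  "clearly"
[3,4] N\(NP/N)  lex  "cat"
[2,4] N  <  k=3
[0,4] PP  >  k=2
[4,5] N  lex  "quickly"
[5,6] (S\PP)\N  lex  "idea"
[4,6] S\PP  <  k=5
[0,6] S  <  k=4

[0,6] S   <
  [0,4] PP   >
    [0,2] PP/N   >B
      [0,1] "saw" : PP/PP
      [1,2] "sent" : PP/N
    [2,4] N   <
      [2,3] "clearly" : NP/N
      [3,4] "cat" : N\(NP/N)
  [4,6] S\PP   <
    [4,5] "quickly" : N
    [5,6] "idea" : (S\PP)\N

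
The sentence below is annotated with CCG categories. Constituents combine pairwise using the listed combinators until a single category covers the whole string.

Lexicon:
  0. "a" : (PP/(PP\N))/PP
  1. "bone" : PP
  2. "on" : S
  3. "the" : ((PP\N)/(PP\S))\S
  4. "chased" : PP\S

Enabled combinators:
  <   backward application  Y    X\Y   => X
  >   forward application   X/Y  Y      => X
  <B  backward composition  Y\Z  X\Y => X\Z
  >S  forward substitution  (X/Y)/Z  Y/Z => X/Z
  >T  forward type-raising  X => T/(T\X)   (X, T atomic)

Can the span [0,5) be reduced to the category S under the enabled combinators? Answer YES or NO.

NO

(PP/(PP\N))/PP PP S ((PP\N)/(PP\S))\S PP\S
CKY chart[0,5] = {N/(N\PP), NP/(NP\PP), PP, PP/(PP\PP), S/(S\PP)}; S ∉ chart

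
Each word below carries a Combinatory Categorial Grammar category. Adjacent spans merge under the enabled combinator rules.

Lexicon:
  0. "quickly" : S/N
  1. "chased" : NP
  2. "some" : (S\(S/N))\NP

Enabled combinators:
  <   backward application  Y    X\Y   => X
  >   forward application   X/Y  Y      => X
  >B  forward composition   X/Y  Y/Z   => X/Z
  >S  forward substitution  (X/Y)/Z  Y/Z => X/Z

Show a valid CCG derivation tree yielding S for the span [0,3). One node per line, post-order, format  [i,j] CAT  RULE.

[0,1] S/N  lex  "quickly"
[1,2] NP  lex  "chased"
[2,3] (S\(S/N))\NP  lex  "some"
[1,3] S\(S/N)  <  k=2
[0,3] S  <  k=1

[0,3] S   <
  [0,1] "quickly" : S/N
  [1,3] S\(S/N)   <
    [1,2] "chased" : NP
    [2,3] "some" : (S\(S/N))\NP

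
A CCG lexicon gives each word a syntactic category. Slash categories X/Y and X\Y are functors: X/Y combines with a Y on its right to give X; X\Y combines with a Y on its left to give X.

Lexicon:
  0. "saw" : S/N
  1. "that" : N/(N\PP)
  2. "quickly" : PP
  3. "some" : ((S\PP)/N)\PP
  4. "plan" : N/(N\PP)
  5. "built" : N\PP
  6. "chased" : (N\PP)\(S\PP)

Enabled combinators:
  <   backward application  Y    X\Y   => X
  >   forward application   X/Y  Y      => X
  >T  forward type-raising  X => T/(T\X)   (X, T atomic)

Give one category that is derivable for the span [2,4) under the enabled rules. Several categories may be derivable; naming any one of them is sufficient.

(S\PP)/N

[0,7] S   >
  [0,1] "saw" : S/N
  [1,7] N   >
    [1,2] "that" : N/(N\PP)
    [2,7] N\PP   <
      [2,6] S\PP   >
        [2,4] (S\PP)/N   <
          [2,3] "quickly" : PP
          [3,4] "some" : ((S\PP)/N)\PP
        [4,6] N   >
          [4,5] "plan" : N/(N\PP)
          [5,6] "built" : N\PP
      [6,7] "chased" : (N\PP)\(S\PP)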